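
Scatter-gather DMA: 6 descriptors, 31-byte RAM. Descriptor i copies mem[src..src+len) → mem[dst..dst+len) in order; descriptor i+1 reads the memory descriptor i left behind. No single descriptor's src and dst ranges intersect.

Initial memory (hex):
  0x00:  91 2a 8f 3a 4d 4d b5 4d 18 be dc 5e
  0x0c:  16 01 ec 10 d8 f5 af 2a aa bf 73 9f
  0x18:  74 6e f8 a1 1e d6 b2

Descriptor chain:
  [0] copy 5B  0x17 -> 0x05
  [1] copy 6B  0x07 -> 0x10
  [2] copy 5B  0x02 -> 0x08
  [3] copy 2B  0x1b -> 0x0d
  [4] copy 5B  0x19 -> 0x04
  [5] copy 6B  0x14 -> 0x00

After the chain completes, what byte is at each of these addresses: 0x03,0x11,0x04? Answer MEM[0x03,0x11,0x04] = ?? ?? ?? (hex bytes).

  after D0: wrote 5B at 0x05 = 9f746ef8a1
  after D1: wrote 6B at 0x10 = 6ef8a1dc5e16
  after D2: wrote 5B at 0x08 = 8f3a4d9f74
  after D3: wrote 2B at 0x0d = a11e
  after D4: wrote 5B at 0x04 = 6ef8a11ed6
  after D5: wrote 6B at 0x00 = 5e16739f746e
query mem[0x03]=0x9f, mem[0x11]=0xf8, mem[0x04]=0x74

MEM[0x03,0x11,0x04] = 9f f8 74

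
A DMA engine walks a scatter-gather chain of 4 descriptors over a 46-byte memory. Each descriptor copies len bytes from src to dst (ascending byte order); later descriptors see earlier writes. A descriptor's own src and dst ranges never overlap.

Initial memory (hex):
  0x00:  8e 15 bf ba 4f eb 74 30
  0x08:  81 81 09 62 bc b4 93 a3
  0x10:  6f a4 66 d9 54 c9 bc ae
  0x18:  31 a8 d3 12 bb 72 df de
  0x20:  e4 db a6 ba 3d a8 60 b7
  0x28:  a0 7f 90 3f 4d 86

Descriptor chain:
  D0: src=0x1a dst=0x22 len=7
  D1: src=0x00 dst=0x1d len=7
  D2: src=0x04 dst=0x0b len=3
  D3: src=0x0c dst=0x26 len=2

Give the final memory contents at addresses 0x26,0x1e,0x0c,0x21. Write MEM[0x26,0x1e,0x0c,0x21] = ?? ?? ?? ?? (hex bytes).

MEM[0x26,0x1e,0x0c,0x21] = eb 15 eb 4f

[0] 0x1a->0x22 len=7 : d3 12 bb 72 df de e4
[1] 0x00->0x1d len=7 : 8e 15 bf ba 4f eb 74
[2] 0x04->0x0b len=3 : 4f eb 74
[3] 0x0c->0x26 len=2 : eb 74
query mem[0x26]=0xeb, mem[0x1e]=0x15, mem[0x0c]=0xeb, mem[0x21]=0x4f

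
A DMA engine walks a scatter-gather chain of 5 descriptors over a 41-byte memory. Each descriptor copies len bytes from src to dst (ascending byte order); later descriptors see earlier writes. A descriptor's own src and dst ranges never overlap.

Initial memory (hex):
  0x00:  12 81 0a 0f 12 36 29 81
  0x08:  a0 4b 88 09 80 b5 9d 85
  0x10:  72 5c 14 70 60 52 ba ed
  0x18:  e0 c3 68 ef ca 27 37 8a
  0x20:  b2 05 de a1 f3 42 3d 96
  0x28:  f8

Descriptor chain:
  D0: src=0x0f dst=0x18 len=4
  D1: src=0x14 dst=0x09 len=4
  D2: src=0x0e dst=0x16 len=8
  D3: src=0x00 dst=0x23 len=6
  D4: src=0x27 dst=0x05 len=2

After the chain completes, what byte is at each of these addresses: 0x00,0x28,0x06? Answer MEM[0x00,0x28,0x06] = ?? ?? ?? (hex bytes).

MEM[0x00,0x28,0x06] = 12 36 36

  after D0: wrote 4B at 0x18 = 85725c14
  after D1: wrote 4B at 0x09 = 6052baed
  after D2: wrote 8B at 0x16 = 9d85725c14706052
  after D3: wrote 6B at 0x23 = 12810a0f1236
  after D4: wrote 2B at 0x05 = 1236
query mem[0x00]=0x12, mem[0x28]=0x36, mem[0x06]=0x36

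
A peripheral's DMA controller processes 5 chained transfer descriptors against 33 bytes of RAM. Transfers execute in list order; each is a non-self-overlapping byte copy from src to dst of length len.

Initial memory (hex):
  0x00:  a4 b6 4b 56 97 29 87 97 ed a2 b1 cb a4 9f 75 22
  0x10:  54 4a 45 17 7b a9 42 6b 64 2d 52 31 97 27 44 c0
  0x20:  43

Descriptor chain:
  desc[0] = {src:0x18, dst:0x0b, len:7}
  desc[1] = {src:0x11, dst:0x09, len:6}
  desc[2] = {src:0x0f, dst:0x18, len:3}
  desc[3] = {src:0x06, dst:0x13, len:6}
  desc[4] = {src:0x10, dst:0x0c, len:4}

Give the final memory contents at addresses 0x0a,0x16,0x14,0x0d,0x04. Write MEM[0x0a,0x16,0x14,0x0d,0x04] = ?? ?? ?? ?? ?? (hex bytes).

MEM[0x0a,0x16,0x14,0x0d,0x04] = 45 44 97 44 97

  after D0: wrote 7B at 0x0b = 642d5231972744
  after D1: wrote 6B at 0x09 = 4445177ba942
  after D2: wrote 3B at 0x18 = 972744
  after D3: wrote 6B at 0x13 = 8797ed444517
  after D4: wrote 4B at 0x0c = 27444587
query mem[0x0a]=0x45, mem[0x16]=0x44, mem[0x14]=0x97, mem[0x0d]=0x44, mem[0x04]=0x97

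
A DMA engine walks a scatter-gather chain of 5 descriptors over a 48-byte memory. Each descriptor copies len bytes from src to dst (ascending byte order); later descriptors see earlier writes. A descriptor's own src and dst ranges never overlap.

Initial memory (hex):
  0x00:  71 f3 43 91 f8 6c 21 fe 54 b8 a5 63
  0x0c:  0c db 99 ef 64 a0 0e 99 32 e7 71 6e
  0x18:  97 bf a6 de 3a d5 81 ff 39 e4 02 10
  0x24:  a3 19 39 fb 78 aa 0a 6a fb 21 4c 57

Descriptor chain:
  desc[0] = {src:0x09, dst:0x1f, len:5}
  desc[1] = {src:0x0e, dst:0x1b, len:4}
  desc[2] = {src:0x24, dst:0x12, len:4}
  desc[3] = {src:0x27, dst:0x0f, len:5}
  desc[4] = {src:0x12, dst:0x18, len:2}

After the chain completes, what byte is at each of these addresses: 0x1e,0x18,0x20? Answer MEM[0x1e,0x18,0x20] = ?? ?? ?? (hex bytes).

MEM[0x1e,0x18,0x20] = a0 0a a5

D0: mem[0x1f..0x23] <- [b8 a5 63 0c db]
D1: mem[0x1b..0x1e] <- [99 ef 64 a0]
D2: mem[0x12..0x15] <- [a3 19 39 fb]
D3: mem[0x0f..0x13] <- [fb 78 aa 0a 6a]
D4: mem[0x18..0x19] <- [0a 6a]
query mem[0x1e]=0xa0, mem[0x18]=0x0a, mem[0x20]=0xa5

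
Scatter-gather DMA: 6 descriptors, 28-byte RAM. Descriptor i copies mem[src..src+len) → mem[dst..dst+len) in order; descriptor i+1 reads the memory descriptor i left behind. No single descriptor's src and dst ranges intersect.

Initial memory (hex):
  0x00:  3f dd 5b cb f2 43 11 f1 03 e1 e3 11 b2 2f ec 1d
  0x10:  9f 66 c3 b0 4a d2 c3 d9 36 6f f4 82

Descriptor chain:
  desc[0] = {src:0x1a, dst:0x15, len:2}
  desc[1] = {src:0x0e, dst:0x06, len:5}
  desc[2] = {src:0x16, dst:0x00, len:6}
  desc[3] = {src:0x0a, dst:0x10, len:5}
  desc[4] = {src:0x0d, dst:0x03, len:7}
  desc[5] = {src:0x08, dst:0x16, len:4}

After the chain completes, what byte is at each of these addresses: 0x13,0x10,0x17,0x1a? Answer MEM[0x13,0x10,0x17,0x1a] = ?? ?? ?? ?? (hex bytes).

MEM[0x13,0x10,0x17,0x1a] = 2f c3 2f f4

D0: mem[0x15..0x16] <- [f4 82]
D1: mem[0x06..0x0a] <- [ec 1d 9f 66 c3]
D2: mem[0x00..0x05] <- [82 d9 36 6f f4 82]
D3: mem[0x10..0x14] <- [c3 11 b2 2f ec]
D4: mem[0x03..0x09] <- [2f ec 1d c3 11 b2 2f]
D5: mem[0x16..0x19] <- [b2 2f c3 11]
query mem[0x13]=0x2f, mem[0x10]=0xc3, mem[0x17]=0x2f, mem[0x1a]=0xf4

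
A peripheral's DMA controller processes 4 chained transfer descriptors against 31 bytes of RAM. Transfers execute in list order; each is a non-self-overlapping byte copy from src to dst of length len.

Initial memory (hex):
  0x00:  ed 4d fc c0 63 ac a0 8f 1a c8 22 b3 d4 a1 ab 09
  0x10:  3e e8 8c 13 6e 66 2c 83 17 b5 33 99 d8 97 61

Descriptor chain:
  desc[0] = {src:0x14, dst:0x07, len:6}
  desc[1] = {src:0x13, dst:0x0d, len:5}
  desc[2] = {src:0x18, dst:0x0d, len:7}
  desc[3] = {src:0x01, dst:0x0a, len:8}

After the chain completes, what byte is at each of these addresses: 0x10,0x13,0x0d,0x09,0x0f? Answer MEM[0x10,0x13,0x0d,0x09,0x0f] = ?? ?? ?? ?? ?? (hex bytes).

MEM[0x10,0x13,0x0d,0x09,0x0f] = 6e 61 63 2c a0

[0] 0x14->0x07 len=6 : 6e 66 2c 83 17 b5
[1] 0x13->0x0d len=5 : 13 6e 66 2c 83
[2] 0x18->0x0d len=7 : 17 b5 33 99 d8 97 61
[3] 0x01->0x0a len=8 : 4d fc c0 63 ac a0 6e 66
query mem[0x10]=0x6e, mem[0x13]=0x61, mem[0x0d]=0x63, mem[0x09]=0x2c, mem[0x0f]=0xa0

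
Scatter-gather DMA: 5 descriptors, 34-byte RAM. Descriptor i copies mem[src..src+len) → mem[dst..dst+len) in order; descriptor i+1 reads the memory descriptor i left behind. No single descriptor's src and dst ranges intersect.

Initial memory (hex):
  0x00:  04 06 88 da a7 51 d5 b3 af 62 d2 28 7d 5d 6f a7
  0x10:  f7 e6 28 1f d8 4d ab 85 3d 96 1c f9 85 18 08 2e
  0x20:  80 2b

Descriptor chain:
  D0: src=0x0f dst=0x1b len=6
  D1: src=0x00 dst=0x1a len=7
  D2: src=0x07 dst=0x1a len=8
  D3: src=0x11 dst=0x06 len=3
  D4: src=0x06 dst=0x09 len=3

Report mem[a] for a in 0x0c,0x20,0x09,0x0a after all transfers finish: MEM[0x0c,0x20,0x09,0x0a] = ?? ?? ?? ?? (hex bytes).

D0: mem[0x1b..0x20] <- [a7 f7 e6 28 1f d8]
D1: mem[0x1a..0x20] <- [04 06 88 da a7 51 d5]
D2: mem[0x1a..0x21] <- [b3 af 62 d2 28 7d 5d 6f]
D3: mem[0x06..0x08] <- [e6 28 1f]
D4: mem[0x09..0x0b] <- [e6 28 1f]
query mem[0x0c]=0x7d, mem[0x20]=0x5d, mem[0x09]=0xe6, mem[0x0a]=0x28

MEM[0x0c,0x20,0x09,0x0a] = 7d 5d e6 28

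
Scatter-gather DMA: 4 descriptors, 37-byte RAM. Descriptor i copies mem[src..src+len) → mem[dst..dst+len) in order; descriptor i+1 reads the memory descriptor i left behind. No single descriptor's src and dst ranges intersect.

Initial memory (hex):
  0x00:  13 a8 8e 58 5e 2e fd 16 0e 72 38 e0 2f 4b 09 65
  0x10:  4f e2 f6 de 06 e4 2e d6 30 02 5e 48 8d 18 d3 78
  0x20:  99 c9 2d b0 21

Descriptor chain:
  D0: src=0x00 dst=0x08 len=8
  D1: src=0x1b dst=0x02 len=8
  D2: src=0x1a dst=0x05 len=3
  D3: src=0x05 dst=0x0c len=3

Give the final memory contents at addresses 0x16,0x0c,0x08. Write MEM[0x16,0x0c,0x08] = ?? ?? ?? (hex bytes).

D0: mem[0x08..0x0f] <- [13 a8 8e 58 5e 2e fd 16]
D1: mem[0x02..0x09] <- [48 8d 18 d3 78 99 c9 2d]
D2: mem[0x05..0x07] <- [5e 48 8d]
D3: mem[0x0c..0x0e] <- [5e 48 8d]
query mem[0x16]=0x2e, mem[0x0c]=0x5e, mem[0x08]=0xc9

MEM[0x16,0x0c,0x08] = 2e 5e c9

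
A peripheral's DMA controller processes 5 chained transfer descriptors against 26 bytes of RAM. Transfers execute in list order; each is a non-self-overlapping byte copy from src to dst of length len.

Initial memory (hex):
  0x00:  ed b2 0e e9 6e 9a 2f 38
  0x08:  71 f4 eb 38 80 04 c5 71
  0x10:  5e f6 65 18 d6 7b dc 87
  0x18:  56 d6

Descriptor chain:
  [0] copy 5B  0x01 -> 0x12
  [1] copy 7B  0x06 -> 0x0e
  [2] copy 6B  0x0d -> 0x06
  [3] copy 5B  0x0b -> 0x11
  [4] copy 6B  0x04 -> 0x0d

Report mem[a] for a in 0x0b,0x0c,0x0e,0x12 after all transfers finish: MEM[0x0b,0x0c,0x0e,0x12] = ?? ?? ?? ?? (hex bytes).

[0] 0x01->0x12 len=5 : b2 0e e9 6e 9a
[1] 0x06->0x0e len=7 : 2f 38 71 f4 eb 38 80
[2] 0x0d->0x06 len=6 : 04 2f 38 71 f4 eb
[3] 0x0b->0x11 len=5 : eb 80 04 2f 38
[4] 0x04->0x0d len=6 : 6e 9a 04 2f 38 71
query mem[0x0b]=0xeb, mem[0x0c]=0x80, mem[0x0e]=0x9a, mem[0x12]=0x71

MEM[0x0b,0x0c,0x0e,0x12] = eb 80 9a 71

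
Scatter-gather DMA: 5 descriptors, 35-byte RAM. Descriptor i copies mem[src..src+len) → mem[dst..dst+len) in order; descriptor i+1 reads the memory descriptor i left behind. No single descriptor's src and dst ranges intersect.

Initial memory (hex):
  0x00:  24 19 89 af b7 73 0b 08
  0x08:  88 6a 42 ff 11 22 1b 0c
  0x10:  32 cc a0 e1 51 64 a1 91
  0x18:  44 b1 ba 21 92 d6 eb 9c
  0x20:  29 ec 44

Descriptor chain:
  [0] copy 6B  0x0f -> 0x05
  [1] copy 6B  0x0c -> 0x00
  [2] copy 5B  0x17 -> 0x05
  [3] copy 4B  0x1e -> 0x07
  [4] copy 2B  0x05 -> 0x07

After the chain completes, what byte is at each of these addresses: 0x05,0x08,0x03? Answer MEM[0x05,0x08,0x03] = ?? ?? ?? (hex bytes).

MEM[0x05,0x08,0x03] = 91 44 0c

  after D0: wrote 6B at 0x05 = 0c32cca0e151
  after D1: wrote 6B at 0x00 = 11221b0c32cc
  after D2: wrote 5B at 0x05 = 9144b1ba21
  after D3: wrote 4B at 0x07 = eb9c29ec
  after D4: wrote 2B at 0x07 = 9144
query mem[0x05]=0x91, mem[0x08]=0x44, mem[0x03]=0x0c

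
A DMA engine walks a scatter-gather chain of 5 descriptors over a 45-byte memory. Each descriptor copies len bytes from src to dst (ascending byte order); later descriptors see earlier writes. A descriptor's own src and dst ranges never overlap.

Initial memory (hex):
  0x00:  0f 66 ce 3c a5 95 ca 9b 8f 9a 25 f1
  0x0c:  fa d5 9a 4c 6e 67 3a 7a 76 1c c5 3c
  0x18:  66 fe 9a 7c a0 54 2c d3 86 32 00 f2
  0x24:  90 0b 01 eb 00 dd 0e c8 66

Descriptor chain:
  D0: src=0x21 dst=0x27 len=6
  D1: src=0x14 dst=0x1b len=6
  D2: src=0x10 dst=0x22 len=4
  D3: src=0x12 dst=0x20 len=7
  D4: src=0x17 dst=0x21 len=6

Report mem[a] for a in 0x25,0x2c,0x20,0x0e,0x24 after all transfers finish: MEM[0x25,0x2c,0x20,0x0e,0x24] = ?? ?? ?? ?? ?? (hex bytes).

[0] 0x21->0x27 len=6 : 32 00 f2 90 0b 01
[1] 0x14->0x1b len=6 : 76 1c c5 3c 66 fe
[2] 0x10->0x22 len=4 : 6e 67 3a 7a
[3] 0x12->0x20 len=7 : 3a 7a 76 1c c5 3c 66
[4] 0x17->0x21 len=6 : 3c 66 fe 9a 76 1c
query mem[0x25]=0x76, mem[0x2c]=0x01, mem[0x20]=0x3a, mem[0x0e]=0x9a, mem[0x24]=0x9a

MEM[0x25,0x2c,0x20,0x0e,0x24] = 76 01 3a 9a 9a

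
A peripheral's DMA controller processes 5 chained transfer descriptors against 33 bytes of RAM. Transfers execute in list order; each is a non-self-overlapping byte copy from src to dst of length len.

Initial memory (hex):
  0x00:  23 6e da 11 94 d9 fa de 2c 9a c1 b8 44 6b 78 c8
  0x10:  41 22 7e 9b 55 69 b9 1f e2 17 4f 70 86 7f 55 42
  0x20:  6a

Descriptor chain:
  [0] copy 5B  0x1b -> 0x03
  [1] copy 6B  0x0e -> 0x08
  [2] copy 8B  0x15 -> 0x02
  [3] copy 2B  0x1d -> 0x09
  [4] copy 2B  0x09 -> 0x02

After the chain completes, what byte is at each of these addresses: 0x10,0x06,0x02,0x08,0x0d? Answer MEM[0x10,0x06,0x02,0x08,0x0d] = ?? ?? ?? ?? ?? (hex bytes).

MEM[0x10,0x06,0x02,0x08,0x0d] = 41 17 7f 70 9b

#0 dst[0x03+5] := {0x70,0x86,0x7f,0x55,0x42}
#1 dst[0x08+6] := {0x78,0xc8,0x41,0x22,0x7e,0x9b}
#2 dst[0x02+8] := {0x69,0xb9,0x1f,0xe2,0x17,0x4f,0x70,0x86}
#3 dst[0x09+2] := {0x7f,0x55}
#4 dst[0x02+2] := {0x7f,0x55}
query mem[0x10]=0x41, mem[0x06]=0x17, mem[0x02]=0x7f, mem[0x08]=0x70, mem[0x0d]=0x9b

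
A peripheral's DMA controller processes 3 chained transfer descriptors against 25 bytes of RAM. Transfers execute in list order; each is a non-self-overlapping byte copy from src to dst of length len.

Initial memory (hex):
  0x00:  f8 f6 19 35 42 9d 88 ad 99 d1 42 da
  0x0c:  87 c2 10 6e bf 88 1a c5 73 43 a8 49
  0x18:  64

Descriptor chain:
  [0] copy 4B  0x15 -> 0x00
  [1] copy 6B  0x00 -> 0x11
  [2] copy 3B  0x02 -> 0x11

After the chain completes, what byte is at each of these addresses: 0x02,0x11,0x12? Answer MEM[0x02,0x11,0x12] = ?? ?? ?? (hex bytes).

#0 dst[0x00+4] := {0x43,0xa8,0x49,0x64}
#1 dst[0x11+6] := {0x43,0xa8,0x49,0x64,0x42,0x9d}
#2 dst[0x11+3] := {0x49,0x64,0x42}
query mem[0x02]=0x49, mem[0x11]=0x49, mem[0x12]=0x64

MEM[0x02,0x11,0x12] = 49 49 64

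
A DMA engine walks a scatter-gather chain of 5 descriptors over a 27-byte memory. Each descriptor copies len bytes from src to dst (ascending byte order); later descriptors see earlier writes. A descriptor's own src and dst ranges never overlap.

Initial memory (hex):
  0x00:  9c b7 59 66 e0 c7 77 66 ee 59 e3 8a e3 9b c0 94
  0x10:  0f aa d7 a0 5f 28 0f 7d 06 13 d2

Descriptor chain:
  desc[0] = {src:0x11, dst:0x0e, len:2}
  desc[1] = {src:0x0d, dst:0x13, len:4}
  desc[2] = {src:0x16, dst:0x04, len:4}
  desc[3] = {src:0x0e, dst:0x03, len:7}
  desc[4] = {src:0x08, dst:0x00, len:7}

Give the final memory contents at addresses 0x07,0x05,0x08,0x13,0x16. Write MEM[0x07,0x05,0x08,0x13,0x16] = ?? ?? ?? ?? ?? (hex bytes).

D0: mem[0x0e..0x0f] <- [aa d7]
D1: mem[0x13..0x16] <- [9b aa d7 0f]
D2: mem[0x04..0x07] <- [0f 7d 06 13]
D3: mem[0x03..0x09] <- [aa d7 0f aa d7 9b aa]
D4: mem[0x00..0x06] <- [9b aa e3 8a e3 9b aa]
query mem[0x07]=0xd7, mem[0x05]=0x9b, mem[0x08]=0x9b, mem[0x13]=0x9b, mem[0x16]=0x0f

MEM[0x07,0x05,0x08,0x13,0x16] = d7 9b 9b 9b 0f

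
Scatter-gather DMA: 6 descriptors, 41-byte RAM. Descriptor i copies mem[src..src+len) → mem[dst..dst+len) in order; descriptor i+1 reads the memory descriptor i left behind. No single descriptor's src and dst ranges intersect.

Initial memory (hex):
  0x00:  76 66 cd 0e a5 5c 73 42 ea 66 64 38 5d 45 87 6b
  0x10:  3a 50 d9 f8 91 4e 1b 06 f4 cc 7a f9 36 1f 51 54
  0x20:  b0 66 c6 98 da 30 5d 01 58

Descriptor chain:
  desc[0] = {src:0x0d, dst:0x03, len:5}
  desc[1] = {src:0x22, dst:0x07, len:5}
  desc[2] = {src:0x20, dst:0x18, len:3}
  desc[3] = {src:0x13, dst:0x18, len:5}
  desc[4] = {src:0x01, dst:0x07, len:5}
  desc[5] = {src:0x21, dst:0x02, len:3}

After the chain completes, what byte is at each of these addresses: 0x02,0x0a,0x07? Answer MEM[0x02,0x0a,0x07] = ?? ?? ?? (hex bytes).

  after D0: wrote 5B at 0x03 = 45876b3a50
  after D1: wrote 5B at 0x07 = c698da305d
  after D2: wrote 3B at 0x18 = b066c6
  after D3: wrote 5B at 0x18 = f8914e1b06
  after D4: wrote 5B at 0x07 = 66cd45876b
  after D5: wrote 3B at 0x02 = 66c698
query mem[0x02]=0x66, mem[0x0a]=0x87, mem[0x07]=0x66

MEM[0x02,0x0a,0x07] = 66 87 66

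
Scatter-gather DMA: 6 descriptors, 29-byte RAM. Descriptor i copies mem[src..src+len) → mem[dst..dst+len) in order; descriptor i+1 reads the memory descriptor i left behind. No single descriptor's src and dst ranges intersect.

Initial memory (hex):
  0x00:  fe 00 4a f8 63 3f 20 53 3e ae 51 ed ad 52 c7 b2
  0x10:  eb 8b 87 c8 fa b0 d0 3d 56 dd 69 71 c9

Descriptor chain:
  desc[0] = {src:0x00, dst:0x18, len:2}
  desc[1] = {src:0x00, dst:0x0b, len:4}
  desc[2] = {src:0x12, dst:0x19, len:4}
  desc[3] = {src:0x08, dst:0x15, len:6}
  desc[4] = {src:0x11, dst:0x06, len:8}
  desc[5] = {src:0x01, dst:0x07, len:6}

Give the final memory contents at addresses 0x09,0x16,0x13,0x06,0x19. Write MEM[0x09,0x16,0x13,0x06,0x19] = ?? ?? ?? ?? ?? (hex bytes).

MEM[0x09,0x16,0x13,0x06,0x19] = f8 ae c8 8b 00

  after D0: wrote 2B at 0x18 = fe00
  after D1: wrote 4B at 0x0b = fe004af8
  after D2: wrote 4B at 0x19 = 87c8fab0
  after D3: wrote 6B at 0x15 = 3eae51fe004a
  after D4: wrote 8B at 0x06 = 8b87c8fa3eae51fe
  after D5: wrote 6B at 0x07 = 004af8633f8b
query mem[0x09]=0xf8, mem[0x16]=0xae, mem[0x13]=0xc8, mem[0x06]=0x8b, mem[0x19]=0x00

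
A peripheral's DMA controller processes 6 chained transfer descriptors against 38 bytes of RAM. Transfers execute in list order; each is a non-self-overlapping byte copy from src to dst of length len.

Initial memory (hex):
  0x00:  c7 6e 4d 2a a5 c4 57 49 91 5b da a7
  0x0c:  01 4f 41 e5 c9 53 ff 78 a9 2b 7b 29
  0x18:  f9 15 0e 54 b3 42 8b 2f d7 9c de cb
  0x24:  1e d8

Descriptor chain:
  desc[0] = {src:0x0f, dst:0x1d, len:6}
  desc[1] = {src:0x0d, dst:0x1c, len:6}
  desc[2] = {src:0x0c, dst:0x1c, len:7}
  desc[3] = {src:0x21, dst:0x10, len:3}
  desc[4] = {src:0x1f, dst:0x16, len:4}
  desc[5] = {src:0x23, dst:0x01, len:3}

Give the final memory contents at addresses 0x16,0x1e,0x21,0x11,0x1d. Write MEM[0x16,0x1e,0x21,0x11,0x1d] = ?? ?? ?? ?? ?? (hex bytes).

[0] 0x0f->0x1d len=6 : e5 c9 53 ff 78 a9
[1] 0x0d->0x1c len=6 : 4f 41 e5 c9 53 ff
[2] 0x0c->0x1c len=7 : 01 4f 41 e5 c9 53 ff
[3] 0x21->0x10 len=3 : 53 ff cb
[4] 0x1f->0x16 len=4 : e5 c9 53 ff
[5] 0x23->0x01 len=3 : cb 1e d8
query mem[0x16]=0xe5, mem[0x1e]=0x41, mem[0x21]=0x53, mem[0x11]=0xff, mem[0x1d]=0x4f

MEM[0x16,0x1e,0x21,0x11,0x1d] = e5 41 53 ff 4f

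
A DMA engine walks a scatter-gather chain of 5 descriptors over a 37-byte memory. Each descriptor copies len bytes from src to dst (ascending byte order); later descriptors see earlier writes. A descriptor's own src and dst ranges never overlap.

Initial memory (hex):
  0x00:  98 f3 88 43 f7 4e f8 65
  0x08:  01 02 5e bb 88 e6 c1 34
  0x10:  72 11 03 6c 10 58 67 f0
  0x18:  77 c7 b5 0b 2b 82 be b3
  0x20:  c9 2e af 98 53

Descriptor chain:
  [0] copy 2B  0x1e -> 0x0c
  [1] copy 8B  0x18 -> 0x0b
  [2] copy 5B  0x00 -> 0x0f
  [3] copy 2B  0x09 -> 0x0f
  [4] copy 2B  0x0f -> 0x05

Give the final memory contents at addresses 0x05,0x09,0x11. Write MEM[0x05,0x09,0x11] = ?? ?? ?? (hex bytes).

MEM[0x05,0x09,0x11] = 02 02 88

#0 dst[0x0c+2] := {0xbe,0xb3}
#1 dst[0x0b+8] := {0x77,0xc7,0xb5,0x0b,0x2b,0x82,0xbe,0xb3}
#2 dst[0x0f+5] := {0x98,0xf3,0x88,0x43,0xf7}
#3 dst[0x0f+2] := {0x02,0x5e}
#4 dst[0x05+2] := {0x02,0x5e}
query mem[0x05]=0x02, mem[0x09]=0x02, mem[0x11]=0x88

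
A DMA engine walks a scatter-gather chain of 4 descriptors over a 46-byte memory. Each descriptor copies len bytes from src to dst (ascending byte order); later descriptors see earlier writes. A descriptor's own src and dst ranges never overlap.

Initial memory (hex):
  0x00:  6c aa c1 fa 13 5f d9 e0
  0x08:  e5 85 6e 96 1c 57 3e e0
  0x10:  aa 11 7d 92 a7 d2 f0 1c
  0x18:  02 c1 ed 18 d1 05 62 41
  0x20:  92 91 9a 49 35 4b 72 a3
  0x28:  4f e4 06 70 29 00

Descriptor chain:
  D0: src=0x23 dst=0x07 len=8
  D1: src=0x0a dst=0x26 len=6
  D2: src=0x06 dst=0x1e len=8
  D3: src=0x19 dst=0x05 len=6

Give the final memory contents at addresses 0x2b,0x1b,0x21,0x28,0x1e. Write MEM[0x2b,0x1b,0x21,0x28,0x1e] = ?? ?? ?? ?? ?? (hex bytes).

#0 dst[0x07+8] := {0x49,0x35,0x4b,0x72,0xa3,0x4f,0xe4,0x06}
#1 dst[0x26+6] := {0x72,0xa3,0x4f,0xe4,0x06,0xe0}
#2 dst[0x1e+8] := {0xd9,0x49,0x35,0x4b,0x72,0xa3,0x4f,0xe4}
#3 dst[0x05+6] := {0xc1,0xed,0x18,0xd1,0x05,0xd9}
query mem[0x2b]=0xe0, mem[0x1b]=0x18, mem[0x21]=0x4b, mem[0x28]=0x4f, mem[0x1e]=0xd9

MEM[0x2b,0x1b,0x21,0x28,0x1e] = e0 18 4b 4f d9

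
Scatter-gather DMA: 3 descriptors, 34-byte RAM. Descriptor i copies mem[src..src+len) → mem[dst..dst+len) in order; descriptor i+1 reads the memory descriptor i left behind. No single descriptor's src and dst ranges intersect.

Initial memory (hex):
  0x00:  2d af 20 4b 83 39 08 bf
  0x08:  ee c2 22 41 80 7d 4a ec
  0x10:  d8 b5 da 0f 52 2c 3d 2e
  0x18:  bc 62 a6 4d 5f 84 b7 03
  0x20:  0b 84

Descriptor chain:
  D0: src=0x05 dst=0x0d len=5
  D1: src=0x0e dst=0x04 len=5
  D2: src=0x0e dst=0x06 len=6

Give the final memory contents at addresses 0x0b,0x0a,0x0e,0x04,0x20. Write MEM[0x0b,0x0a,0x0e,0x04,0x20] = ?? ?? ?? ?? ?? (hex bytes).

#0 dst[0x0d+5] := {0x39,0x08,0xbf,0xee,0xc2}
#1 dst[0x04+5] := {0x08,0xbf,0xee,0xc2,0xda}
#2 dst[0x06+6] := {0x08,0xbf,0xee,0xc2,0xda,0x0f}
query mem[0x0b]=0x0f, mem[0x0a]=0xda, mem[0x0e]=0x08, mem[0x04]=0x08, mem[0x20]=0x0b

MEM[0x0b,0x0a,0x0e,0x04,0x20] = 0f da 08 08 0b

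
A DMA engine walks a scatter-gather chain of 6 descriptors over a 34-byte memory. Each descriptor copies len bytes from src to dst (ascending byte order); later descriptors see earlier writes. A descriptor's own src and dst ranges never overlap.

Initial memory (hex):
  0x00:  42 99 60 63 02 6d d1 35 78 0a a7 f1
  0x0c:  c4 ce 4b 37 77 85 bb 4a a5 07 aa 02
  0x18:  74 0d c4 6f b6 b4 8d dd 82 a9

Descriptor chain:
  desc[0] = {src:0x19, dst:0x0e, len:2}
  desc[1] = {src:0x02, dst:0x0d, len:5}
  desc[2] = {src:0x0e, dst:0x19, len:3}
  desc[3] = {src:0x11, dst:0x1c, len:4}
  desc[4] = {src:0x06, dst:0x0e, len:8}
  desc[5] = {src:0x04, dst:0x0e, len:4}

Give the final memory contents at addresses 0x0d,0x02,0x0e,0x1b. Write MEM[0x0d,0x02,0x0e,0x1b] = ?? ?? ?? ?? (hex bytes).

MEM[0x0d,0x02,0x0e,0x1b] = 60 60 02 6d

#0 dst[0x0e+2] := {0x0d,0xc4}
#1 dst[0x0d+5] := {0x60,0x63,0x02,0x6d,0xd1}
#2 dst[0x19+3] := {0x63,0x02,0x6d}
#3 dst[0x1c+4] := {0xd1,0xbb,0x4a,0xa5}
#4 dst[0x0e+8] := {0xd1,0x35,0x78,0x0a,0xa7,0xf1,0xc4,0x60}
#5 dst[0x0e+4] := {0x02,0x6d,0xd1,0x35}
query mem[0x0d]=0x60, mem[0x02]=0x60, mem[0x0e]=0x02, mem[0x1b]=0x6d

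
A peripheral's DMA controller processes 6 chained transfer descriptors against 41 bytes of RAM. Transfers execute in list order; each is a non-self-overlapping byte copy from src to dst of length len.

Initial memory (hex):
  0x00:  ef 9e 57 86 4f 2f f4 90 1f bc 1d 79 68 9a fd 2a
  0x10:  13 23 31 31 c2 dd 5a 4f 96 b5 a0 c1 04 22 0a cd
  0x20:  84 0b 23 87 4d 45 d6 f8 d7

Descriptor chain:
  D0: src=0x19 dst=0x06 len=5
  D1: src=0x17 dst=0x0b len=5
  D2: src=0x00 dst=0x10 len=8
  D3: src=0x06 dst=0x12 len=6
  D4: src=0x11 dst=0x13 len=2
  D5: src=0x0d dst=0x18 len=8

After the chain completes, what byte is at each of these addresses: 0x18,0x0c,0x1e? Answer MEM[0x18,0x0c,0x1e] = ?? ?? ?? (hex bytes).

#0 dst[0x06+5] := {0xb5,0xa0,0xc1,0x04,0x22}
#1 dst[0x0b+5] := {0x4f,0x96,0xb5,0xa0,0xc1}
#2 dst[0x10+8] := {0xef,0x9e,0x57,0x86,0x4f,0x2f,0xb5,0xa0}
#3 dst[0x12+6] := {0xb5,0xa0,0xc1,0x04,0x22,0x4f}
#4 dst[0x13+2] := {0x9e,0xb5}
#5 dst[0x18+8] := {0xb5,0xa0,0xc1,0xef,0x9e,0xb5,0x9e,0xb5}
query mem[0x18]=0xb5, mem[0x0c]=0x96, mem[0x1e]=0x9e

MEM[0x18,0x0c,0x1e] = b5 96 9e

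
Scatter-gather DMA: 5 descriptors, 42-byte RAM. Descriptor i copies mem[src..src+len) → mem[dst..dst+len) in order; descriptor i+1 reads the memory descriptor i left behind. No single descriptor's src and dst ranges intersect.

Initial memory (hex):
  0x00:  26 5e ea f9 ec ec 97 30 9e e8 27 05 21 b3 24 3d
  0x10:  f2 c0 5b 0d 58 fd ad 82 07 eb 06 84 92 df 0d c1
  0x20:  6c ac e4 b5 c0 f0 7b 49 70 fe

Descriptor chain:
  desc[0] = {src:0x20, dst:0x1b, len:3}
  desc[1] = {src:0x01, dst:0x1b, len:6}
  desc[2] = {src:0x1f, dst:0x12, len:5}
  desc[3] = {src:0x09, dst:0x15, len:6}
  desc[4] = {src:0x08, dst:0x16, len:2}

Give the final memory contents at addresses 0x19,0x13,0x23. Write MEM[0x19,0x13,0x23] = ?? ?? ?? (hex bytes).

MEM[0x19,0x13,0x23] = b3 97 b5

  after D0: wrote 3B at 0x1b = 6cace4
  after D1: wrote 6B at 0x1b = 5eeaf9ecec97
  after D2: wrote 5B at 0x12 = ec97ace4b5
  after D3: wrote 6B at 0x15 = e8270521b324
  after D4: wrote 2B at 0x16 = 9ee8
query mem[0x19]=0xb3, mem[0x13]=0x97, mem[0x23]=0xb5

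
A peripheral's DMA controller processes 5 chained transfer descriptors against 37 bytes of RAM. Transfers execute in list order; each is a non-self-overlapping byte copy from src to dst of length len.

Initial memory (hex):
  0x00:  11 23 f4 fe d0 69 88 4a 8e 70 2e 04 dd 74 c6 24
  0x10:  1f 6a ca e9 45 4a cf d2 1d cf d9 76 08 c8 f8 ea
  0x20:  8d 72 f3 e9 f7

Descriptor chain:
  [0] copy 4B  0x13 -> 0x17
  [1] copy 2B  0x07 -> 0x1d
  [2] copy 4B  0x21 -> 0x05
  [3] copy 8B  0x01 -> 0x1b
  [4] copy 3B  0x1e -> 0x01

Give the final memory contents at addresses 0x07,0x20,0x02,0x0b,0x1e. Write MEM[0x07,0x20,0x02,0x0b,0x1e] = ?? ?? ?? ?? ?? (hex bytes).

  after D0: wrote 4B at 0x17 = e9454acf
  after D1: wrote 2B at 0x1d = 4a8e
  after D2: wrote 4B at 0x05 = 72f3e9f7
  after D3: wrote 8B at 0x1b = 23f4fed072f3e9f7
  after D4: wrote 3B at 0x01 = d072f3
query mem[0x07]=0xe9, mem[0x20]=0xf3, mem[0x02]=0x72, mem[0x0b]=0x04, mem[0x1e]=0xd0

MEM[0x07,0x20,0x02,0x0b,0x1e] = e9 f3 72 04 d0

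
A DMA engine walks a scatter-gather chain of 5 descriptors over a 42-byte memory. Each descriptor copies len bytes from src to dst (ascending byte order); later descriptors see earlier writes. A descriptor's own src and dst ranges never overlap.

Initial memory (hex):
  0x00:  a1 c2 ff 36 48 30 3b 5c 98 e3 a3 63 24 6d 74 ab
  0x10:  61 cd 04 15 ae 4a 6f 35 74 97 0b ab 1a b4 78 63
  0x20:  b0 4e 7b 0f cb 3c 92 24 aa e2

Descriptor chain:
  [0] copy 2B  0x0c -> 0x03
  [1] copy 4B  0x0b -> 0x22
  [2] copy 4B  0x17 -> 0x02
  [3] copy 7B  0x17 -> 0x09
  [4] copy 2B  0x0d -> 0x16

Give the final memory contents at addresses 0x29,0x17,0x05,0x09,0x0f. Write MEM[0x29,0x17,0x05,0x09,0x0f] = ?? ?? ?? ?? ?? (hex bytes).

D0: mem[0x03..0x04] <- [24 6d]
D1: mem[0x22..0x25] <- [63 24 6d 74]
D2: mem[0x02..0x05] <- [35 74 97 0b]
D3: mem[0x09..0x0f] <- [35 74 97 0b ab 1a b4]
D4: mem[0x16..0x17] <- [ab 1a]
query mem[0x29]=0xe2, mem[0x17]=0x1a, mem[0x05]=0x0b, mem[0x09]=0x35, mem[0x0f]=0xb4

MEM[0x29,0x17,0x05,0x09,0x0f] = e2 1a 0b 35 b4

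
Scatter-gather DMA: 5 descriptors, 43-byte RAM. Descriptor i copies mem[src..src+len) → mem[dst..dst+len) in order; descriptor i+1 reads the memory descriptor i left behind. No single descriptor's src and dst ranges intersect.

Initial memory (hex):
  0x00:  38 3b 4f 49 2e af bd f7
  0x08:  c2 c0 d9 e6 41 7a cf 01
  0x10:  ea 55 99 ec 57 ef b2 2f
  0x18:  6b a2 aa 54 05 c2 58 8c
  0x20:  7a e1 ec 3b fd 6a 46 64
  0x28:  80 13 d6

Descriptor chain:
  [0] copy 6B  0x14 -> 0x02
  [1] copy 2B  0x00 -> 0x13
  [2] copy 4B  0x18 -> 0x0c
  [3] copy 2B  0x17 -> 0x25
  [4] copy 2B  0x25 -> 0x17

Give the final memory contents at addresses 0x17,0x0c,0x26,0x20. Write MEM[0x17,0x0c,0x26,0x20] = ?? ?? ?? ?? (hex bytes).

#0 dst[0x02+6] := {0x57,0xef,0xb2,0x2f,0x6b,0xa2}
#1 dst[0x13+2] := {0x38,0x3b}
#2 dst[0x0c+4] := {0x6b,0xa2,0xaa,0x54}
#3 dst[0x25+2] := {0x2f,0x6b}
#4 dst[0x17+2] := {0x2f,0x6b}
query mem[0x17]=0x2f, mem[0x0c]=0x6b, mem[0x26]=0x6b, mem[0x20]=0x7a

MEM[0x17,0x0c,0x26,0x20] = 2f 6b 6b 7a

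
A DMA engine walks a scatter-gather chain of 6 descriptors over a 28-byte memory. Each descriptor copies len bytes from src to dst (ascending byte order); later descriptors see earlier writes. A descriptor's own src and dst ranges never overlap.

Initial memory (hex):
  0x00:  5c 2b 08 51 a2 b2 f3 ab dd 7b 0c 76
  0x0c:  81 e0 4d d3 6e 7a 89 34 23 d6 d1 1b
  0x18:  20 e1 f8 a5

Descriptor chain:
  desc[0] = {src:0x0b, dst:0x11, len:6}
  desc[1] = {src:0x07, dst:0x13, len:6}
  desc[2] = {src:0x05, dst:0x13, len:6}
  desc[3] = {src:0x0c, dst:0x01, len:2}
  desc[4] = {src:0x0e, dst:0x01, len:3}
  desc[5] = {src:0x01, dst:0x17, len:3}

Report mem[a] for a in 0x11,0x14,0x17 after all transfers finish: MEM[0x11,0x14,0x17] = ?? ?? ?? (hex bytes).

#0 dst[0x11+6] := {0x76,0x81,0xe0,0x4d,0xd3,0x6e}
#1 dst[0x13+6] := {0xab,0xdd,0x7b,0x0c,0x76,0x81}
#2 dst[0x13+6] := {0xb2,0xf3,0xab,0xdd,0x7b,0x0c}
#3 dst[0x01+2] := {0x81,0xe0}
#4 dst[0x01+3] := {0x4d,0xd3,0x6e}
#5 dst[0x17+3] := {0x4d,0xd3,0x6e}
query mem[0x11]=0x76, mem[0x14]=0xf3, mem[0x17]=0x4d

MEM[0x11,0x14,0x17] = 76 f3 4d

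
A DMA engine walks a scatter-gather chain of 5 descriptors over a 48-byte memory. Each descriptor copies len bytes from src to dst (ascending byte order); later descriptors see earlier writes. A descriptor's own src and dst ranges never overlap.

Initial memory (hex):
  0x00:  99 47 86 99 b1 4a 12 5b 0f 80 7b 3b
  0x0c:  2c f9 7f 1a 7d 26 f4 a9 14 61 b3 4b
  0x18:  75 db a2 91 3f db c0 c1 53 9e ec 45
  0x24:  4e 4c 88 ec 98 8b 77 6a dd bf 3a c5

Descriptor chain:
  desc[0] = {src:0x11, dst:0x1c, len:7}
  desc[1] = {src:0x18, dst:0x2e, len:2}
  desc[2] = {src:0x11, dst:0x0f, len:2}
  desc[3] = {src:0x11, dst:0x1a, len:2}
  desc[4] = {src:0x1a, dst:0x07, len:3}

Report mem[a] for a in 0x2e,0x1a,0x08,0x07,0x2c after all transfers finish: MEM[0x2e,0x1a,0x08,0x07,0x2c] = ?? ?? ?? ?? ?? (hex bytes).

D0: mem[0x1c..0x22] <- [26 f4 a9 14 61 b3 4b]
D1: mem[0x2e..0x2f] <- [75 db]
D2: mem[0x0f..0x10] <- [26 f4]
D3: mem[0x1a..0x1b] <- [26 f4]
D4: mem[0x07..0x09] <- [26 f4 26]
query mem[0x2e]=0x75, mem[0x1a]=0x26, mem[0x08]=0xf4, mem[0x07]=0x26, mem[0x2c]=0xdd

MEM[0x2e,0x1a,0x08,0x07,0x2c] = 75 26 f4 26 dd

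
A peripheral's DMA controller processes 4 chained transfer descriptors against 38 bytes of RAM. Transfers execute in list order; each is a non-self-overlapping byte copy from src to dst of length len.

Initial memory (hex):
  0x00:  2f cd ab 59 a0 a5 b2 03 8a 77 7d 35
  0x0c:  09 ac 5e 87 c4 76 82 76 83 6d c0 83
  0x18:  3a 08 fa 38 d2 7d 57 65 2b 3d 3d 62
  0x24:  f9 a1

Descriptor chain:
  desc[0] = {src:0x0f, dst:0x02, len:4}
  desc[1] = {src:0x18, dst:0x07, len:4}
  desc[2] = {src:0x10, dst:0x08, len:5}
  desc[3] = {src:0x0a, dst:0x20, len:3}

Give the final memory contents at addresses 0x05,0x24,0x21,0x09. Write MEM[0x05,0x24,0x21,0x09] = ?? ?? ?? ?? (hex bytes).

MEM[0x05,0x24,0x21,0x09] = 82 f9 76 76

D0: mem[0x02..0x05] <- [87 c4 76 82]
D1: mem[0x07..0x0a] <- [3a 08 fa 38]
D2: mem[0x08..0x0c] <- [c4 76 82 76 83]
D3: mem[0x20..0x22] <- [82 76 83]
query mem[0x05]=0x82, mem[0x24]=0xf9, mem[0x21]=0x76, mem[0x09]=0x76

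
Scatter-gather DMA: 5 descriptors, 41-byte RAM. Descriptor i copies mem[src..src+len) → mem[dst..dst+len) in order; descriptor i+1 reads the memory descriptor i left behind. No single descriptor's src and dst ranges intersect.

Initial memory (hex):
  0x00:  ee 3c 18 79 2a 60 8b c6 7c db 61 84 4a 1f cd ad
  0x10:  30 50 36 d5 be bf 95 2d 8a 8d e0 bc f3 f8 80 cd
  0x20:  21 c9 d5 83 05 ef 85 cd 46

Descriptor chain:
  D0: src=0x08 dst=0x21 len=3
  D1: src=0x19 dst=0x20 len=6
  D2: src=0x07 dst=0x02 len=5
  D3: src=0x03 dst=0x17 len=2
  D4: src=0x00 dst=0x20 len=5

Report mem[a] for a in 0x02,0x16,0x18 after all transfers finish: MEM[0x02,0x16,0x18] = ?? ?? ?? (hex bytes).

#0 dst[0x21+3] := {0x7c,0xdb,0x61}
#1 dst[0x20+6] := {0x8d,0xe0,0xbc,0xf3,0xf8,0x80}
#2 dst[0x02+5] := {0xc6,0x7c,0xdb,0x61,0x84}
#3 dst[0x17+2] := {0x7c,0xdb}
#4 dst[0x20+5] := {0xee,0x3c,0xc6,0x7c,0xdb}
query mem[0x02]=0xc6, mem[0x16]=0x95, mem[0x18]=0xdb

MEM[0x02,0x16,0x18] = c6 95 db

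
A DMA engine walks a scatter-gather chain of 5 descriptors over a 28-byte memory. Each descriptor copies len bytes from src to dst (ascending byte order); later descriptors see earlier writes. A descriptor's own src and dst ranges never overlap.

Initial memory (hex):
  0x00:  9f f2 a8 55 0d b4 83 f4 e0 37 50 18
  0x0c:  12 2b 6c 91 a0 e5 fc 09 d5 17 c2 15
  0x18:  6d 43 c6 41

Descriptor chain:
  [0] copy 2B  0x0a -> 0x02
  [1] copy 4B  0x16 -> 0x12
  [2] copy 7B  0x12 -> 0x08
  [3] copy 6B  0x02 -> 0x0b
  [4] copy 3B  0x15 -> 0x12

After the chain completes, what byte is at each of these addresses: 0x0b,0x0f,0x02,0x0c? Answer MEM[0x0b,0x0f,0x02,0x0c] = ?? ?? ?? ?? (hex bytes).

MEM[0x0b,0x0f,0x02,0x0c] = 50 83 50 18

#0 dst[0x02+2] := {0x50,0x18}
#1 dst[0x12+4] := {0xc2,0x15,0x6d,0x43}
#2 dst[0x08+7] := {0xc2,0x15,0x6d,0x43,0xc2,0x15,0x6d}
#3 dst[0x0b+6] := {0x50,0x18,0x0d,0xb4,0x83,0xf4}
#4 dst[0x12+3] := {0x43,0xc2,0x15}
query mem[0x0b]=0x50, mem[0x0f]=0x83, mem[0x02]=0x50, mem[0x0c]=0x18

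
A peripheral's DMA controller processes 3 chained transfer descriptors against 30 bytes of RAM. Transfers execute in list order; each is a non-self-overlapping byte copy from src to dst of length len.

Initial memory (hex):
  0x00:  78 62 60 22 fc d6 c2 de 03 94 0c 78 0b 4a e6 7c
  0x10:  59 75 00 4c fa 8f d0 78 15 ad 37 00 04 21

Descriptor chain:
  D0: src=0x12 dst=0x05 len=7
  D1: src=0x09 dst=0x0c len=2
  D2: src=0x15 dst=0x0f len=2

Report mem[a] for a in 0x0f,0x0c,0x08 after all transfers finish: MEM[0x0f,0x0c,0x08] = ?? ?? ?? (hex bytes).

[0] 0x12->0x05 len=7 : 00 4c fa 8f d0 78 15
[1] 0x09->0x0c len=2 : d0 78
[2] 0x15->0x0f len=2 : 8f d0
query mem[0x0f]=0x8f, mem[0x0c]=0xd0, mem[0x08]=0x8f

MEM[0x0f,0x0c,0x08] = 8f d0 8f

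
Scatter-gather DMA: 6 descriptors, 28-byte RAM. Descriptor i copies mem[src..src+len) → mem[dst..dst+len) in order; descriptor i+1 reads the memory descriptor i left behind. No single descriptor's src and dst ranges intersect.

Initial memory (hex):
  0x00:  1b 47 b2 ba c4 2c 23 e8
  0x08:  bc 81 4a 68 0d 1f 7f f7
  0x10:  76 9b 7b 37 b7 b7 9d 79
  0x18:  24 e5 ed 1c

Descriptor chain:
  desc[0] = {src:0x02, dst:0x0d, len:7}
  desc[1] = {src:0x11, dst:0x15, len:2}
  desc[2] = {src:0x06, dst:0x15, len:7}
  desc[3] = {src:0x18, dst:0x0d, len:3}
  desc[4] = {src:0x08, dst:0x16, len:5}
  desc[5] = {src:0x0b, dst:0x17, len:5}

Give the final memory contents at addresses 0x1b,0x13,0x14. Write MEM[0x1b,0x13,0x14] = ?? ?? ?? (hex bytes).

  after D0: wrote 7B at 0x0d = b2bac42c23e8bc
  after D1: wrote 2B at 0x15 = 23e8
  after D2: wrote 7B at 0x15 = 23e8bc814a680d
  after D3: wrote 3B at 0x0d = 814a68
  after D4: wrote 5B at 0x16 = bc814a680d
  after D5: wrote 5B at 0x17 = 680d814a68
query mem[0x1b]=0x68, mem[0x13]=0xbc, mem[0x14]=0xb7

MEM[0x1b,0x13,0x14] = 68 bc b7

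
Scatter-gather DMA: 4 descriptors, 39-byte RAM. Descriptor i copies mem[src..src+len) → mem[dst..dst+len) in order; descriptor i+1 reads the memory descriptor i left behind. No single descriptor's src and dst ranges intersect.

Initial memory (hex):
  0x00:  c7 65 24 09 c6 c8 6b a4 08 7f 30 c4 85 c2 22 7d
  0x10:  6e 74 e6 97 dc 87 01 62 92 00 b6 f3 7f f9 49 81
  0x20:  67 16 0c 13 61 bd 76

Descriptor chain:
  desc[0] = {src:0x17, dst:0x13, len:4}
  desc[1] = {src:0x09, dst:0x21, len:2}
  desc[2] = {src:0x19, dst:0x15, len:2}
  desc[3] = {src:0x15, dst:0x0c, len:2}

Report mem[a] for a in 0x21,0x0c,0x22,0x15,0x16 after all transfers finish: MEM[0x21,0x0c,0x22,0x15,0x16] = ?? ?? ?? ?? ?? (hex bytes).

MEM[0x21,0x0c,0x22,0x15,0x16] = 7f 00 30 00 b6

  after D0: wrote 4B at 0x13 = 629200b6
  after D1: wrote 2B at 0x21 = 7f30
  after D2: wrote 2B at 0x15 = 00b6
  after D3: wrote 2B at 0x0c = 00b6
query mem[0x21]=0x7f, mem[0x0c]=0x00, mem[0x22]=0x30, mem[0x15]=0x00, mem[0x16]=0xb6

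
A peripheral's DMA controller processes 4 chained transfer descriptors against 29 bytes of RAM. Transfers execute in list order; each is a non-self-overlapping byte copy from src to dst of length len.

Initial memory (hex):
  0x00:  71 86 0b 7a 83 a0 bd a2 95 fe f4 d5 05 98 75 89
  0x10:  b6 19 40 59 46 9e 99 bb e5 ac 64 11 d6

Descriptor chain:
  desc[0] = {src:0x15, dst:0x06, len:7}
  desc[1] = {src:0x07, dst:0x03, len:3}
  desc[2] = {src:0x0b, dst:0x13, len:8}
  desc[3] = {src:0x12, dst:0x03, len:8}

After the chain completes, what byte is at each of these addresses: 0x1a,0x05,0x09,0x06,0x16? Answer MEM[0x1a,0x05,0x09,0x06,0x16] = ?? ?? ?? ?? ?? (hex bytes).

D0: mem[0x06..0x0c] <- [9e 99 bb e5 ac 64 11]
D1: mem[0x03..0x05] <- [99 bb e5]
D2: mem[0x13..0x1a] <- [64 11 98 75 89 b6 19 40]
D3: mem[0x03..0x0a] <- [40 64 11 98 75 89 b6 19]
query mem[0x1a]=0x40, mem[0x05]=0x11, mem[0x09]=0xb6, mem[0x06]=0x98, mem[0x16]=0x75

MEM[0x1a,0x05,0x09,0x06,0x16] = 40 11 b6 98 75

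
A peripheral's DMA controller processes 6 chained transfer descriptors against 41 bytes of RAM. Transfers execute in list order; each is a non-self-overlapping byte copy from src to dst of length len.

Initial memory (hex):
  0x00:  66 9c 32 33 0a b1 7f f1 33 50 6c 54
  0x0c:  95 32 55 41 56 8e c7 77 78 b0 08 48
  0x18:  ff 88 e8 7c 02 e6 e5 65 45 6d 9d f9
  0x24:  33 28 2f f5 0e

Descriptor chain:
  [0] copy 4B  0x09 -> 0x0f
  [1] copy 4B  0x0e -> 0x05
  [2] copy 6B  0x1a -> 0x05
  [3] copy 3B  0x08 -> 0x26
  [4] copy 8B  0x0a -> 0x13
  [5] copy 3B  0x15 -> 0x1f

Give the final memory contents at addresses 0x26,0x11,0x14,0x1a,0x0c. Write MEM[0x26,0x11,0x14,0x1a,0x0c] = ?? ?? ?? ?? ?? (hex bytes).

#0 dst[0x0f+4] := {0x50,0x6c,0x54,0x95}
#1 dst[0x05+4] := {0x55,0x50,0x6c,0x54}
#2 dst[0x05+6] := {0xe8,0x7c,0x02,0xe6,0xe5,0x65}
#3 dst[0x26+3] := {0xe6,0xe5,0x65}
#4 dst[0x13+8] := {0x65,0x54,0x95,0x32,0x55,0x50,0x6c,0x54}
#5 dst[0x1f+3] := {0x95,0x32,0x55}
query mem[0x26]=0xe6, mem[0x11]=0x54, mem[0x14]=0x54, mem[0x1a]=0x54, mem[0x0c]=0x95

MEM[0x26,0x11,0x14,0x1a,0x0c] = e6 54 54 54 95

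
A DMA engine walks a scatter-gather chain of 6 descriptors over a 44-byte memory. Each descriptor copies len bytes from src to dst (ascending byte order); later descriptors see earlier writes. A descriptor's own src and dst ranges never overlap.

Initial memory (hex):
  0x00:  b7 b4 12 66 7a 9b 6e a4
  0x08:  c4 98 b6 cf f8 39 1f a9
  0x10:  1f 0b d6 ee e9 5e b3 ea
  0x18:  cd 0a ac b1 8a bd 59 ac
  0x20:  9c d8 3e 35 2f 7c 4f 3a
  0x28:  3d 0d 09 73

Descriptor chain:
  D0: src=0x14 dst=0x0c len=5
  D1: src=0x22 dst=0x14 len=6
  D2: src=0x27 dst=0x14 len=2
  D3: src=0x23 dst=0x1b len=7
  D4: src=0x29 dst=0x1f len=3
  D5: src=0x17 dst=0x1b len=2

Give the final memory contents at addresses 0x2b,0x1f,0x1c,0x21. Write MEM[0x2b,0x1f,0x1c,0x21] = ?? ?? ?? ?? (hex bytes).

MEM[0x2b,0x1f,0x1c,0x21] = 73 0d 4f 73

D0: mem[0x0c..0x10] <- [e9 5e b3 ea cd]
D1: mem[0x14..0x19] <- [3e 35 2f 7c 4f 3a]
D2: mem[0x14..0x15] <- [3a 3d]
D3: mem[0x1b..0x21] <- [35 2f 7c 4f 3a 3d 0d]
D4: mem[0x1f..0x21] <- [0d 09 73]
D5: mem[0x1b..0x1c] <- [7c 4f]
query mem[0x2b]=0x73, mem[0x1f]=0x0d, mem[0x1c]=0x4f, mem[0x21]=0x73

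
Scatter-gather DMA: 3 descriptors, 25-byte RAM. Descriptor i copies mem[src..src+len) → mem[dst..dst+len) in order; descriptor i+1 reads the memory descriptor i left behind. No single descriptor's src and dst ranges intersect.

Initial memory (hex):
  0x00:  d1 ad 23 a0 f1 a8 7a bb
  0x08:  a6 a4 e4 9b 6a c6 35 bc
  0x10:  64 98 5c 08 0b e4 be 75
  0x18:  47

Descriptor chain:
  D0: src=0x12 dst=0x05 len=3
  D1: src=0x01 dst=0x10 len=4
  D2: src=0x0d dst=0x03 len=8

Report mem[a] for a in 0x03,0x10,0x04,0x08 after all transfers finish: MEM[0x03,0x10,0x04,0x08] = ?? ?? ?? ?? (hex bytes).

#0 dst[0x05+3] := {0x5c,0x08,0x0b}
#1 dst[0x10+4] := {0xad,0x23,0xa0,0xf1}
#2 dst[0x03+8] := {0xc6,0x35,0xbc,0xad,0x23,0xa0,0xf1,0x0b}
query mem[0x03]=0xc6, mem[0x10]=0xad, mem[0x04]=0x35, mem[0x08]=0xa0

MEM[0x03,0x10,0x04,0x08] = c6 ad 35 a0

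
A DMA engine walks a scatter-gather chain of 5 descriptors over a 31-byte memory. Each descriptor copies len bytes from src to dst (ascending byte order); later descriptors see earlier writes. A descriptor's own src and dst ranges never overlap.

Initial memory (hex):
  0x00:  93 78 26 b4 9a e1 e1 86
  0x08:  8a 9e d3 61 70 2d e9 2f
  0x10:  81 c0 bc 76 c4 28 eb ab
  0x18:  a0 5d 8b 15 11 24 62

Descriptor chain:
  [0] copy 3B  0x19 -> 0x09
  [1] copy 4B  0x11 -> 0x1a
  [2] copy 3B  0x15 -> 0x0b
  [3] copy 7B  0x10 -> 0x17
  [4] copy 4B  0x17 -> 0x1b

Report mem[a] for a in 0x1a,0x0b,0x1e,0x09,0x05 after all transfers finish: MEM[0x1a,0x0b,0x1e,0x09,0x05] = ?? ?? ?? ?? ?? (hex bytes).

#0 dst[0x09+3] := {0x5d,0x8b,0x15}
#1 dst[0x1a+4] := {0xc0,0xbc,0x76,0xc4}
#2 dst[0x0b+3] := {0x28,0xeb,0xab}
#3 dst[0x17+7] := {0x81,0xc0,0xbc,0x76,0xc4,0x28,0xeb}
#4 dst[0x1b+4] := {0x81,0xc0,0xbc,0x76}
query mem[0x1a]=0x76, mem[0x0b]=0x28, mem[0x1e]=0x76, mem[0x09]=0x5d, mem[0x05]=0xe1

MEM[0x1a,0x0b,0x1e,0x09,0x05] = 76 28 76 5d e1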